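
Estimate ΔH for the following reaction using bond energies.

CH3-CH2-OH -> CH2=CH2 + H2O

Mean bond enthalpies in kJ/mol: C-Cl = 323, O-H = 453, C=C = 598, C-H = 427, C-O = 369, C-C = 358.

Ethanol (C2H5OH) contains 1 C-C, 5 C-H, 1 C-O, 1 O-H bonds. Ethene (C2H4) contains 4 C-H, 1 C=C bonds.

Bonds broken (reactants):
  C-C: 1 × 358 = 358
  C-H: 5 × 427 = 2135
  C-O: 1 × 369 = 369
  O-H: 1 × 453 = 453
  Σ(broken) = 3315 kJ
Bonds formed (products):
  C-H: 4 × 427 = 1708
  C=C: 1 × 598 = 598
  O-H: 2 × 453 = 906
  Σ(formed) = 3212 kJ
ΔH = Σ(broken) − Σ(formed) = 3315 − 3212 = +103 kJ

ΔH ≈ +103 kJ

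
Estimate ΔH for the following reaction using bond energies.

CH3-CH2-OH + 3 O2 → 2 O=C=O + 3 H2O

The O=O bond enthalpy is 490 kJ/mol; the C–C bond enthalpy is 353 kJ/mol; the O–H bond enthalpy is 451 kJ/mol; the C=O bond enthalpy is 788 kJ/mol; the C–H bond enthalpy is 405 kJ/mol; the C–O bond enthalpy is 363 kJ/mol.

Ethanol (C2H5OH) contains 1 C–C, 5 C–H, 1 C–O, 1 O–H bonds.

ΔH ≈ −1196 kJ

Bonds broken (reactants):
  C–C: 1 × 353 = 353
  C–H: 5 × 405 = 2025
  C–O: 1 × 363 = 363
  O–H: 1 × 451 = 451
  O=O: 3 × 490 = 1470
  Σ(broken) = 4662 kJ
Bonds formed (products):
  C=O: 4 × 788 = 3152
  O–H: 6 × 451 = 2706
  Σ(formed) = 5858 kJ
ΔH = Σ(broken) − Σ(formed) = 4662 − 5858 = −1196 kJ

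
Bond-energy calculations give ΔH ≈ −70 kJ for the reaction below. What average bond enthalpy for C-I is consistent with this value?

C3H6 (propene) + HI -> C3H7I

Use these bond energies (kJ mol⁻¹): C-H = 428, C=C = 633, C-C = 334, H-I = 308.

D(C-I) ≈ 249 kJ/mol

Let D be the C-I bond energy.
Σ(broken) = 1×334 + 6×428 + 1×633 + 1×308 = 3843
Σ(formed) = 2×334 + 7×428 + 1×D = 3664 + D
ΔH = Σ(broken) − Σ(formed) = (3843) − (3664 + D) = +179 − D
Setting this equal to −70 kJ gives D = 249 kJ/mol.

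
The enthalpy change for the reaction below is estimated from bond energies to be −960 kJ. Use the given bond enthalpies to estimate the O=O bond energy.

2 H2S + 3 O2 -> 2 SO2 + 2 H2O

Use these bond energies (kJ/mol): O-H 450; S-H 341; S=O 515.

D(O=O) ≈ 512 kJ/mol

Let D be the O=O bond energy.
Σ(broken) = 3×D + 4×341 = 1364 + 3D
Σ(formed) = 4×450 + 4×515 = 3860
ΔH = Σ(broken) − Σ(formed) = (1364 + 3D) − (3860) = −2496 + 3D
Setting this equal to −960 kJ gives 3D = 1536, so D = 512 kJ/mol.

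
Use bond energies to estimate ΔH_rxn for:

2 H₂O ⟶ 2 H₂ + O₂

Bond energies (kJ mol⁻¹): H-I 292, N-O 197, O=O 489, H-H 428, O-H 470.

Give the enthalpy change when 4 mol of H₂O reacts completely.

ΔH = +1070 kJ

Bonds broken (reactants):
  O-H: 4 × 470 = 1880
  Σ(broken) = 1880 kJ
Bonds formed (products):
  H-H: 2 × 428 = 856
  O=O: 1 × 489 = 489
  Σ(formed) = 1345 kJ
ΔH = Σ(broken) − Σ(formed) = 1880 − 1345 = +535 kJ
For 2× the reaction as written: 2 × (+535) = +1070 kJ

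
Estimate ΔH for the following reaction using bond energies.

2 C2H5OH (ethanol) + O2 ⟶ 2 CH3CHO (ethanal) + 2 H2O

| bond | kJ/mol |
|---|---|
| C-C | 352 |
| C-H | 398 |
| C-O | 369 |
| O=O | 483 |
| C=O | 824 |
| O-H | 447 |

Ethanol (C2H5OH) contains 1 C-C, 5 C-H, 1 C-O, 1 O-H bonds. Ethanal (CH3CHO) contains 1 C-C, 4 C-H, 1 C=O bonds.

ΔH ≈ −525 kJ

Bonds broken (reactants):
  C-C: 2 × 352 = 704
  C-H: 10 × 398 = 3980
  C-O: 2 × 369 = 738
  O-H: 2 × 447 = 894
  O=O: 1 × 483 = 483
  Σ(broken) = 6799 kJ
Bonds formed (products):
  C-C: 2 × 352 = 704
  C-H: 8 × 398 = 3184
  C=O: 2 × 824 = 1648
  O-H: 4 × 447 = 1788
  Σ(formed) = 7324 kJ
ΔH = Σ(broken) − Σ(formed) = 6799 − 7324 = −525 kJ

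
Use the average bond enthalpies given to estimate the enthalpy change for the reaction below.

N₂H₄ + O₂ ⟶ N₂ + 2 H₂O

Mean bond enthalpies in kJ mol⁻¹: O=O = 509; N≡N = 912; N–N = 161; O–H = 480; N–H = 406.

Bonds broken (reactants):
  N–H: 4 × 406 = 1624
  N–N: 1 × 161 = 161
  O=O: 1 × 509 = 509
  Σ(broken) = 2294 kJ
Bonds formed (products):
  N≡N: 1 × 912 = 912
  O–H: 4 × 480 = 1920
  Σ(formed) = 2832 kJ
ΔH = Σ(broken) − Σ(formed) = 2294 − 2832 = −538 kJ

ΔH ≈ −538 kJ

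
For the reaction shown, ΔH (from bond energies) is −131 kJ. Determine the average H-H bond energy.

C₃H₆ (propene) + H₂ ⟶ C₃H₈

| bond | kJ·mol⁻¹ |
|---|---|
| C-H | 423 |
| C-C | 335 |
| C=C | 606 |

D(H-H) ≈ 444 kJ/mol

Let D be the H-H bond energy.
Σ(broken) = 1×335 + 6×423 + 1×606 + 1×D = 3479 + D
Σ(formed) = 2×335 + 8×423 = 4054
ΔH = Σ(broken) − Σ(formed) = (3479 + D) − (4054) = −575 + D
Setting this equal to −131 kJ gives D = 444 kJ/mol.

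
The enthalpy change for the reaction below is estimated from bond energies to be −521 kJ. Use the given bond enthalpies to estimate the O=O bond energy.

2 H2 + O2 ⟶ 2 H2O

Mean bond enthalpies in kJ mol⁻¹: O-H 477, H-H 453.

D(O=O) ≈ 481 kJ/mol

Let D be the O=O bond energy.
Σ(broken) = 2×453 + 1×D = 906 + D
Σ(formed) = 4×477 = 1908
ΔH = Σ(broken) − Σ(formed) = (906 + D) − (1908) = −1002 + D
Setting this equal to −521 kJ gives D = 481 kJ/mol.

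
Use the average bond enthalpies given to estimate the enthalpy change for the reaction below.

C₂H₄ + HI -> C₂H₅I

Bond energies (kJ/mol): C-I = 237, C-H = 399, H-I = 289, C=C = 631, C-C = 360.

ΔH ≈ −76 kJ

Bonds broken (reactants):
  C-H: 4 × 399 = 1596
  C=C: 1 × 631 = 631
  H-I: 1 × 289 = 289
  Σ(broken) = 2516 kJ
Bonds formed (products):
  C-C: 1 × 360 = 360
  C-H: 5 × 399 = 1995
  C-I: 1 × 237 = 237
  Σ(formed) = 2592 kJ
ΔH = Σ(broken) − Σ(formed) = 2516 − 2592 = −76 kJ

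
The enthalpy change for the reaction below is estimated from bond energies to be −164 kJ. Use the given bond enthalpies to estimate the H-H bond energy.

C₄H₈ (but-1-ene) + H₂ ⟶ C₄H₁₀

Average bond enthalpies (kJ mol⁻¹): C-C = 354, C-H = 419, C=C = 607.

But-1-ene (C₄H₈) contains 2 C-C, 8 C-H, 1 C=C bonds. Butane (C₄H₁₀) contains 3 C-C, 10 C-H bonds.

D(H-H) ≈ 421 kJ/mol

Let D be the H-H bond energy.
Σ(broken) = 2×354 + 8×419 + 1×607 + 1×D = 4667 + D
Σ(formed) = 3×354 + 10×419 = 5252
ΔH = Σ(broken) − Σ(formed) = (4667 + D) − (5252) = −585 + D
Setting this equal to −164 kJ gives D = 421 kJ/mol.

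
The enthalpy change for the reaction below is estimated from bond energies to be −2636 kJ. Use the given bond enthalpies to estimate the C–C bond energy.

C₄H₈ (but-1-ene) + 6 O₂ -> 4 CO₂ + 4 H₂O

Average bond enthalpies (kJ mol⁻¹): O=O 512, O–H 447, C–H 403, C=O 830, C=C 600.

D(C–C) ≈ 342 kJ/mol

Let D be the C–C bond energy.
Σ(broken) = 2×D + 8×403 + 1×600 + 6×512 = 6896 + 2D
Σ(formed) = 8×830 + 8×447 = 10216
ΔH = Σ(broken) − Σ(formed) = (6896 + 2D) − (10216) = −3320 + 2D
Setting this equal to −2636 kJ gives 2D = 684, so D = 342 kJ/mol.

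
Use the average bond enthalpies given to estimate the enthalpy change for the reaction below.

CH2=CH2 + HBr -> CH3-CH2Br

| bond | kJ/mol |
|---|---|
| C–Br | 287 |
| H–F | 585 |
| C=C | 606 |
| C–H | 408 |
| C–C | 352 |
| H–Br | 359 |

Bonds broken (reactants):
  C–H: 4 × 408 = 1632
  C=C: 1 × 606 = 606
  H–Br: 1 × 359 = 359
  Σ(broken) = 2597 kJ
Bonds formed (products):
  C–Br: 1 × 287 = 287
  C–C: 1 × 352 = 352
  C–H: 5 × 408 = 2040
  Σ(formed) = 2679 kJ
ΔH = Σ(broken) − Σ(formed) = 2597 − 2679 = −82 kJ

ΔH ≈ −82 kJ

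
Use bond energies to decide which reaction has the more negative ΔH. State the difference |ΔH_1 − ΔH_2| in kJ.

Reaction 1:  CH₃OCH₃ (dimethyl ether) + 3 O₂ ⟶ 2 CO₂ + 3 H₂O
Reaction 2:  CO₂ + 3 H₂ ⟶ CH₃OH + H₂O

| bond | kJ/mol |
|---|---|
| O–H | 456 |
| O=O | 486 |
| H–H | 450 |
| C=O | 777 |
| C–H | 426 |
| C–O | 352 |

Reaction 1, by 1032 kJ

Reaction 1:
  Bonds broken (reactants):
    C–H: 6 × 426 = 2556
    C–O: 2 × 352 = 704
    O=O: 3 × 486 = 1458
    Σ(broken) = 4718 kJ
  Bonds formed (products):
    C=O: 4 × 777 = 3108
    O–H: 6 × 456 = 2736
    Σ(formed) = 5844 kJ
  ΔH_1 = 4718 − 5844 = −1126 kJ
Reaction 2:
  Bonds broken (reactants):
    C=O: 2 × 777 = 1554
    H–H: 3 × 450 = 1350
    Σ(broken) = 2904 kJ
  Bonds formed (products):
    C–H: 3 × 426 = 1278
    C–O: 1 × 352 = 352
    O–H: 3 × 456 = 1368
    Σ(formed) = 2998 kJ
  ΔH_2 = 2904 − 2998 = −94 kJ
ΔH_1 − ΔH_2 = −1032 kJ, so reaction 1 has the more negative ΔH; |ΔH_1 − ΔH_2| = 1032 kJ.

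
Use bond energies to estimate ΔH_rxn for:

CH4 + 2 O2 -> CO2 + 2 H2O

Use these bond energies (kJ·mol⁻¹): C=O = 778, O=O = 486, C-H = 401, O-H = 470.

ΔH ≈ −860 kJ

Bonds broken (reactants):
  C-H: 4 × 401 = 1604
  O=O: 2 × 486 = 972
  Σ(broken) = 2576 kJ
Bonds formed (products):
  C=O: 2 × 778 = 1556
  O-H: 4 × 470 = 1880
  Σ(formed) = 3436 kJ
ΔH = Σ(broken) − Σ(formed) = 2576 − 3436 = −860 kJ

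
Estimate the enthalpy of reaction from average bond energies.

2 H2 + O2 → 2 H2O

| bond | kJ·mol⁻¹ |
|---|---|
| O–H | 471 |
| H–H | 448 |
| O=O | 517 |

ΔH ≈ −471 kJ

Bonds broken (reactants):
  H–H: 2 × 448 = 896
  O=O: 1 × 517 = 517
  Σ(broken) = 1413 kJ
Bonds formed (products):
  O–H: 4 × 471 = 1884
  Σ(formed) = 1884 kJ
ΔH = Σ(broken) − Σ(formed) = 1413 − 1884 = −471 kJ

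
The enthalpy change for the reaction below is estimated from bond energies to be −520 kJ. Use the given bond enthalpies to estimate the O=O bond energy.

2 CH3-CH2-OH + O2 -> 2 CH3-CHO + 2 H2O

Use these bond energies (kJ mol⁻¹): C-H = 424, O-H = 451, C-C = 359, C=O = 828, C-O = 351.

D(O=O) ≈ 488 kJ/mol

Let D be the O=O bond energy.
Σ(broken) = 2×359 + 10×424 + 2×351 + 2×451 + 1×D = 6562 + D
Σ(formed) = 2×359 + 8×424 + 2×828 + 4×451 = 7570
ΔH = Σ(broken) − Σ(formed) = (6562 + D) − (7570) = −1008 + D
Setting this equal to −520 kJ gives D = 488 kJ/mol.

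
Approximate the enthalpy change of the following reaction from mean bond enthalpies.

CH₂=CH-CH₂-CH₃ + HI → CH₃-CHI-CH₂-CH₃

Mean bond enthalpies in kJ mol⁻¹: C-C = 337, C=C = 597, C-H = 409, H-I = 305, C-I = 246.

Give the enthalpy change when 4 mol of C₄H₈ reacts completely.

Bonds broken (reactants):
  C-C: 2 × 337 = 674
  C-H: 8 × 409 = 3272
  C=C: 1 × 597 = 597
  H-I: 1 × 305 = 305
  Σ(broken) = 4848 kJ
Bonds formed (products):
  C-C: 3 × 337 = 1011
  C-H: 9 × 409 = 3681
  C-I: 1 × 246 = 246
  Σ(formed) = 4938 kJ
ΔH = Σ(broken) − Σ(formed) = 4848 − 4938 = −90 kJ
For 4× the reaction as written: 4 × (−90) = −360 kJ

ΔH = −360 kJ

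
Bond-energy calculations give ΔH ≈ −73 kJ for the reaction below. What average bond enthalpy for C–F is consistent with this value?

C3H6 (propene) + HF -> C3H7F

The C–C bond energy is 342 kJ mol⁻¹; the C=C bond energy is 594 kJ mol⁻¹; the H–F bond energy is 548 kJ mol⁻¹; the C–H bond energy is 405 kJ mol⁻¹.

D(C–F) ≈ 468 kJ/mol

Let D be the C–F bond energy.
Σ(broken) = 1×342 + 6×405 + 1×594 + 1×548 = 3914
Σ(formed) = 2×342 + 1×D + 7×405 = 3519 + D
ΔH = Σ(broken) − Σ(formed) = (3914) − (3519 + D) = +395 − D
Setting this equal to −73 kJ gives D = 468 kJ/mol.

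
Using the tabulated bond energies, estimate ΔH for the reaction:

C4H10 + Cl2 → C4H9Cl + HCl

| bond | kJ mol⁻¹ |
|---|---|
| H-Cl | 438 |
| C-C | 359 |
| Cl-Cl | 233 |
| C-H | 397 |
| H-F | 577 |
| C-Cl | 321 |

Bonds broken (reactants):
  C-C: 3 × 359 = 1077
  C-H: 10 × 397 = 3970
  Cl-Cl: 1 × 233 = 233
  Σ(broken) = 5280 kJ
Bonds formed (products):
  C-C: 3 × 359 = 1077
  C-Cl: 1 × 321 = 321
  C-H: 9 × 397 = 3573
  H-Cl: 1 × 438 = 438
  Σ(formed) = 5409 kJ
ΔH = Σ(broken) − Σ(formed) = 5280 − 5409 = −129 kJ

ΔH ≈ −129 kJ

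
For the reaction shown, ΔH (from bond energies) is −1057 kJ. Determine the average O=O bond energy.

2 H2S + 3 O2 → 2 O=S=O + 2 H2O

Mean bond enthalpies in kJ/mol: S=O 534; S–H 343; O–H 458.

D(O=O) ≈ 513 kJ/mol

Let D be the O=O bond energy.
Σ(broken) = 3×D + 4×343 = 1372 + 3D
Σ(formed) = 4×458 + 4×534 = 3968
ΔH = Σ(broken) − Σ(formed) = (1372 + 3D) − (3968) = −2596 + 3D
Setting this equal to −1057 kJ gives 3D = 1539, so D = 513 kJ/mol.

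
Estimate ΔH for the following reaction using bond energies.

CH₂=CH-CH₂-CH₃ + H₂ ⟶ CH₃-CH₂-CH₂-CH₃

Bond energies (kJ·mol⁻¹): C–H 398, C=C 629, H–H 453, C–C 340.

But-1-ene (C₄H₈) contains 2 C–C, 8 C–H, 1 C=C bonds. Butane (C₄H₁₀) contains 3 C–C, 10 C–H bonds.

ΔH ≈ −54 kJ

Bonds broken (reactants):
  C–C: 2 × 340 = 680
  C–H: 8 × 398 = 3184
  C=C: 1 × 629 = 629
  H–H: 1 × 453 = 453
  Σ(broken) = 4946 kJ
Bonds formed (products):
  C–C: 3 × 340 = 1020
  C–H: 10 × 398 = 3980
  Σ(formed) = 5000 kJ
ΔH = Σ(broken) − Σ(formed) = 4946 − 5000 = −54 kJ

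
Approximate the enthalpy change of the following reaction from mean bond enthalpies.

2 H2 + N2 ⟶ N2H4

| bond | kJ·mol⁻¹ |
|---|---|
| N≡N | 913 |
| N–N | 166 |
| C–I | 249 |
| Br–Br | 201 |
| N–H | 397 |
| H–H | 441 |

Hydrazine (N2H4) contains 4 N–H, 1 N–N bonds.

ΔH ≈ +41 kJ

Bonds broken (reactants):
  H–H: 2 × 441 = 882
  N≡N: 1 × 913 = 913
  Σ(broken) = 1795 kJ
Bonds formed (products):
  N–H: 4 × 397 = 1588
  N–N: 1 × 166 = 166
  Σ(formed) = 1754 kJ
ΔH = Σ(broken) − Σ(formed) = 1795 − 1754 = +41 kJ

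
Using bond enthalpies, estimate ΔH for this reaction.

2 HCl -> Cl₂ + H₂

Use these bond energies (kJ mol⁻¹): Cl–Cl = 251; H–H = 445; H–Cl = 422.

Bonds broken (reactants):
  H–Cl: 2 × 422 = 844
  Σ(broken) = 844 kJ
Bonds formed (products):
  Cl–Cl: 1 × 251 = 251
  H–H: 1 × 445 = 445
  Σ(formed) = 696 kJ
ΔH = Σ(broken) − Σ(formed) = 844 − 696 = +148 kJ

ΔH ≈ +148 kJ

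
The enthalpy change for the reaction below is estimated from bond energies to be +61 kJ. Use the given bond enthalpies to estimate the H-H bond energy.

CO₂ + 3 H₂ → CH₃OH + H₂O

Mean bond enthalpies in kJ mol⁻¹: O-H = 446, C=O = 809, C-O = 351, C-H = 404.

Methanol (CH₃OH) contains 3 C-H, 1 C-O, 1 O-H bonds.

Let D be the H-H bond energy.
Σ(broken) = 2×809 + 3×D = 1618 + 3D
Σ(formed) = 3×404 + 1×351 + 3×446 = 2901
ΔH = Σ(broken) − Σ(formed) = (1618 + 3D) − (2901) = −1283 + 3D
Setting this equal to +61 kJ gives 3D = 1344, so D = 448 kJ/mol.

D(H-H) ≈ 448 kJ/mol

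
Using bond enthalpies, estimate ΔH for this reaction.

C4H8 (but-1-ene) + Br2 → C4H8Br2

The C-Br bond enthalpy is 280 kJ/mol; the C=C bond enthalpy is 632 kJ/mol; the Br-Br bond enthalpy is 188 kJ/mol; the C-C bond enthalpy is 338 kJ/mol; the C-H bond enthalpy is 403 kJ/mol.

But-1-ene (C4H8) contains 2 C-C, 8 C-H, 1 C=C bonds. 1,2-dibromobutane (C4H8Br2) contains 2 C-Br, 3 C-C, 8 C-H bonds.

Bonds broken (reactants):
  Br-Br: 1 × 188 = 188
  C-C: 2 × 338 = 676
  C-H: 8 × 403 = 3224
  C=C: 1 × 632 = 632
  Σ(broken) = 4720 kJ
Bonds formed (products):
  C-Br: 2 × 280 = 560
  C-C: 3 × 338 = 1014
  C-H: 8 × 403 = 3224
  Σ(formed) = 4798 kJ
ΔH = Σ(broken) − Σ(formed) = 4720 − 4798 = −78 kJ

ΔH ≈ −78 kJ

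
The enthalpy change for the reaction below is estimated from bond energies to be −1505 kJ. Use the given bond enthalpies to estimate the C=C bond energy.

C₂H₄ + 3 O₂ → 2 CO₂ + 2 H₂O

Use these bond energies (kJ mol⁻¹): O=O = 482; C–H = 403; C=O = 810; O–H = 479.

Let D be the C=C bond energy.
Σ(broken) = 4×403 + 1×D + 3×482 = 3058 + D
Σ(formed) = 4×810 + 4×479 = 5156
ΔH = Σ(broken) − Σ(formed) = (3058 + D) − (5156) = −2098 + D
Setting this equal to −1505 kJ gives D = 593 kJ/mol.

D(C=C) ≈ 593 kJ/mol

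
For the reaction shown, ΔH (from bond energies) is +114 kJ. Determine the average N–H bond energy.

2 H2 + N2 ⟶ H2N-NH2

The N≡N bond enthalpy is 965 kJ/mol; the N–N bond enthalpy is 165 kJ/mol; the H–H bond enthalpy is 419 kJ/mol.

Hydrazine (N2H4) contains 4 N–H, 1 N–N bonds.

Let D be the N–H bond energy.
Σ(broken) = 2×419 + 1×965 = 1803
Σ(formed) = 4×D + 1×165 = 165 + 4D
ΔH = Σ(broken) − Σ(formed) = (1803) − (165 + 4D) = +1638 − 4D
Setting this equal to +114 kJ gives 4D = 1524, so D = 381 kJ/mol.

D(N–H) ≈ 381 kJ/mol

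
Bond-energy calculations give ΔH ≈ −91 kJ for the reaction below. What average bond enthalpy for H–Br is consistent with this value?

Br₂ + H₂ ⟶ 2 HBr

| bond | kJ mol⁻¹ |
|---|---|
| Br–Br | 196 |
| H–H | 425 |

D(H–Br) ≈ 356 kJ/mol

Let D be the H–Br bond energy.
Σ(broken) = 1×196 + 1×425 = 621
Σ(formed) = 2×D = 2D
ΔH = Σ(broken) − Σ(formed) = (621) − (2D) = +621 − 2D
Setting this equal to −91 kJ gives 2D = 712, so D = 356 kJ/mol.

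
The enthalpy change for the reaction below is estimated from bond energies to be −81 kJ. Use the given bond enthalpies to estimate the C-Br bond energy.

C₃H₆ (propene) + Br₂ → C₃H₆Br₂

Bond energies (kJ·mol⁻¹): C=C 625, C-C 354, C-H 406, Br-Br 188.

Let D be the C-Br bond energy.
Σ(broken) = 1×188 + 1×354 + 6×406 + 1×625 = 3603
Σ(formed) = 2×D + 2×354 + 6×406 = 3144 + 2D
ΔH = Σ(broken) − Σ(formed) = (3603) − (3144 + 2D) = +459 − 2D
Setting this equal to −81 kJ gives 2D = 540, so D = 270 kJ/mol.

D(C-Br) ≈ 270 kJ/mol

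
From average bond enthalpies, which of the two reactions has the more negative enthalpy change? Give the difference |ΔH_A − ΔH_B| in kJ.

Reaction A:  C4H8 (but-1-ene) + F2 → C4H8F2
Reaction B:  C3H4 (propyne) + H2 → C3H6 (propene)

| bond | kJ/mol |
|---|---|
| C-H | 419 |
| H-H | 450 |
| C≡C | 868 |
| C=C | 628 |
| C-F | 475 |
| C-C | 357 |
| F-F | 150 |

Reaction A, by 381 kJ

Reaction A:
  Bonds broken (reactants):
    C-C: 2 × 357 = 714
    C-H: 8 × 419 = 3352
    C=C: 1 × 628 = 628
    F-F: 1 × 150 = 150
    Σ(broken) = 4844 kJ
  Bonds formed (products):
    C-C: 3 × 357 = 1071
    C-F: 2 × 475 = 950
    C-H: 8 × 419 = 3352
    Σ(formed) = 5373 kJ
  ΔH_A = 4844 − 5373 = −529 kJ
Reaction B:
  Bonds broken (reactants):
    C≡C: 1 × 868 = 868
    C-C: 1 × 357 = 357
    C-H: 4 × 419 = 1676
    H-H: 1 × 450 = 450
    Σ(broken) = 3351 kJ
  Bonds formed (products):
    C-C: 1 × 357 = 357
    C-H: 6 × 419 = 2514
    C=C: 1 × 628 = 628
    Σ(formed) = 3499 kJ
  ΔH_B = 3351 − 3499 = −148 kJ
ΔH_A − ΔH_B = −381 kJ, so reaction A has the more negative ΔH; |ΔH_A − ΔH_B| = 381 kJ.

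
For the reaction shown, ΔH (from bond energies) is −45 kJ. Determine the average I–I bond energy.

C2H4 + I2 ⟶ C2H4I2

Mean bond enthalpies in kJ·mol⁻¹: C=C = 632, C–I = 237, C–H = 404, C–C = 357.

Let D be the I–I bond energy.
Σ(broken) = 4×404 + 1×632 + 1×D = 2248 + D
Σ(formed) = 1×357 + 4×404 + 2×237 = 2447
ΔH = Σ(broken) − Σ(formed) = (2248 + D) − (2447) = −199 + D
Setting this equal to −45 kJ gives D = 154 kJ/mol.

D(I–I) ≈ 154 kJ/mol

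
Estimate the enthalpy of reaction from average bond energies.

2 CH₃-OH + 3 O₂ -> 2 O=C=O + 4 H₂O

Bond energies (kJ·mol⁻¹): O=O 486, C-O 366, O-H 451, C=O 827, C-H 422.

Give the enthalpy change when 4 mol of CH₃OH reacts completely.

ΔH = −2584 kJ

Bonds broken (reactants):
  C-H: 6 × 422 = 2532
  C-O: 2 × 366 = 732
  O-H: 2 × 451 = 902
  O=O: 3 × 486 = 1458
  Σ(broken) = 5624 kJ
Bonds formed (products):
  C=O: 4 × 827 = 3308
  O-H: 8 × 451 = 3608
  Σ(formed) = 6916 kJ
ΔH = Σ(broken) − Σ(formed) = 5624 − 6916 = −1292 kJ
For 2× the reaction as written: 2 × (−1292) = −2584 kJ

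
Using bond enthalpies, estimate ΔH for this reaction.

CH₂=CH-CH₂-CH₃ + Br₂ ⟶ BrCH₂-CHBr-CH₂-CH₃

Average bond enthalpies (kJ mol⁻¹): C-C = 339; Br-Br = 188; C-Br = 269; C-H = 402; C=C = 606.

Bonds broken (reactants):
  Br-Br: 1 × 188 = 188
  C-C: 2 × 339 = 678
  C-H: 8 × 402 = 3216
  C=C: 1 × 606 = 606
  Σ(broken) = 4688 kJ
Bonds formed (products):
  C-Br: 2 × 269 = 538
  C-C: 3 × 339 = 1017
  C-H: 8 × 402 = 3216
  Σ(formed) = 4771 kJ
ΔH = Σ(broken) − Σ(formed) = 4688 − 4771 = −83 kJ

ΔH ≈ −83 kJ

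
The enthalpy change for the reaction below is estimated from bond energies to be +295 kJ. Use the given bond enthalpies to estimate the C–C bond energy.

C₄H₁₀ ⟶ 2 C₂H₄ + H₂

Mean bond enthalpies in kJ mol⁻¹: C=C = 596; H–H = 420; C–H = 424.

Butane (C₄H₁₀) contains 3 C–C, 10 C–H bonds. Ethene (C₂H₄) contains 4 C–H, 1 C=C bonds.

Let D be the C–C bond energy.
Σ(broken) = 3×D + 10×424 = 4240 + 3D
Σ(formed) = 8×424 + 2×596 + 1×420 = 5004
ΔH = Σ(broken) − Σ(formed) = (4240 + 3D) − (5004) = −764 + 3D
Setting this equal to +295 kJ gives 3D = 1059, so D = 353 kJ/mol.

D(C–C) ≈ 353 kJ/mol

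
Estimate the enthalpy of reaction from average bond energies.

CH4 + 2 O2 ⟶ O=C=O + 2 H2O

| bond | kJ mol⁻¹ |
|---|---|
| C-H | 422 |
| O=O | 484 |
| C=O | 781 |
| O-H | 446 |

ΔH ≈ −690 kJ

Bonds broken (reactants):
  C-H: 4 × 422 = 1688
  O=O: 2 × 484 = 968
  Σ(broken) = 2656 kJ
Bonds formed (products):
  C=O: 2 × 781 = 1562
  O-H: 4 × 446 = 1784
  Σ(formed) = 3346 kJ
ΔH = Σ(broken) − Σ(formed) = 2656 − 3346 = −690 kJ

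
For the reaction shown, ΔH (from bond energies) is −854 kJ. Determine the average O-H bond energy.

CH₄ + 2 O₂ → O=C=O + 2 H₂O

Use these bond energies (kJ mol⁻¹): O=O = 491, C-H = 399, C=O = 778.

Let D be the O-H bond energy.
Σ(broken) = 4×399 + 2×491 = 2578
Σ(formed) = 2×778 + 4×D = 1556 + 4D
ΔH = Σ(broken) − Σ(formed) = (2578) − (1556 + 4D) = +1022 − 4D
Setting this equal to −854 kJ gives 4D = 1876, so D = 469 kJ/mol.

D(O-H) ≈ 469 kJ/mol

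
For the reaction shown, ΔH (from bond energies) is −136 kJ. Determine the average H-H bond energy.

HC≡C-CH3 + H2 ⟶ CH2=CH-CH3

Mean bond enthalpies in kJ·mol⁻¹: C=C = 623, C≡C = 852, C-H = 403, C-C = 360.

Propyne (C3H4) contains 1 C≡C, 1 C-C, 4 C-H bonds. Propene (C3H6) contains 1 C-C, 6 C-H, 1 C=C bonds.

D(H-H) ≈ 441 kJ/mol

Let D be the H-H bond energy.
Σ(broken) = 1×852 + 1×360 + 4×403 + 1×D = 2824 + D
Σ(formed) = 1×360 + 6×403 + 1×623 = 3401
ΔH = Σ(broken) − Σ(formed) = (2824 + D) − (3401) = −577 + D
Setting this equal to −136 kJ gives D = 441 kJ/mol.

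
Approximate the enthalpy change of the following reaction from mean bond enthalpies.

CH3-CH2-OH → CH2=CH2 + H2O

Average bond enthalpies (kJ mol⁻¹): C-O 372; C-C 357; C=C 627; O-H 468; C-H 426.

ΔH ≈ +60 kJ

Bonds broken (reactants):
  C-C: 1 × 357 = 357
  C-H: 5 × 426 = 2130
  C-O: 1 × 372 = 372
  O-H: 1 × 468 = 468
  Σ(broken) = 3327 kJ
Bonds formed (products):
  C-H: 4 × 426 = 1704
  C=C: 1 × 627 = 627
  O-H: 2 × 468 = 936
  Σ(formed) = 3267 kJ
ΔH = Σ(broken) − Σ(formed) = 3327 − 3267 = +60 kJ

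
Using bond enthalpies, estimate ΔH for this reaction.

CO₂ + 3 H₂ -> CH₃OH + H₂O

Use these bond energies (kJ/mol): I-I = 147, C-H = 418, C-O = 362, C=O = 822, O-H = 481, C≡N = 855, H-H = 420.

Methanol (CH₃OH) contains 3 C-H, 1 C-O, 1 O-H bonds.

ΔH ≈ −155 kJ

Bonds broken (reactants):
  C=O: 2 × 822 = 1644
  H-H: 3 × 420 = 1260
  Σ(broken) = 2904 kJ
Bonds formed (products):
  C-H: 3 × 418 = 1254
  C-O: 1 × 362 = 362
  O-H: 3 × 481 = 1443
  Σ(formed) = 3059 kJ
ΔH = Σ(broken) − Σ(formed) = 2904 − 3059 = −155 kJ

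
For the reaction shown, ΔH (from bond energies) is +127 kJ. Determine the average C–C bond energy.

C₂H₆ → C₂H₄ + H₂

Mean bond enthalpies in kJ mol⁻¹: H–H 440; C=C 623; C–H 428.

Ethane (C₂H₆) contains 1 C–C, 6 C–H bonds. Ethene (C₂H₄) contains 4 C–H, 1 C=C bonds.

Let D be the C–C bond energy.
Σ(broken) = 1×D + 6×428 = 2568 + D
Σ(formed) = 4×428 + 1×623 + 1×440 = 2775
ΔH = Σ(broken) − Σ(formed) = (2568 + D) − (2775) = −207 + D
Setting this equal to +127 kJ gives D = 334 kJ/mol.

D(C–C) ≈ 334 kJ/mol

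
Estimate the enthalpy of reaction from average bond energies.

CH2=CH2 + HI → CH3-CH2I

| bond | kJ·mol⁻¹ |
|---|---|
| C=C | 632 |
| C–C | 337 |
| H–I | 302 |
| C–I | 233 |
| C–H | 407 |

ΔH ≈ −43 kJ

Bonds broken (reactants):
  C–H: 4 × 407 = 1628
  C=C: 1 × 632 = 632
  H–I: 1 × 302 = 302
  Σ(broken) = 2562 kJ
Bonds formed (products):
  C–C: 1 × 337 = 337
  C–H: 5 × 407 = 2035
  C–I: 1 × 233 = 233
  Σ(formed) = 2605 kJ
ΔH = Σ(broken) − Σ(formed) = 2562 − 2605 = −43 kJ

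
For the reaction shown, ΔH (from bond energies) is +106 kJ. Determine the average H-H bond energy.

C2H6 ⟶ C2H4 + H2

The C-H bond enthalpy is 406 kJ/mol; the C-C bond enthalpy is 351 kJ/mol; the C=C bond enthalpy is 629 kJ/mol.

D(H-H) ≈ 428 kJ/mol

Let D be the H-H bond energy.
Σ(broken) = 1×351 + 6×406 = 2787
Σ(formed) = 4×406 + 1×629 + 1×D = 2253 + D
ΔH = Σ(broken) − Σ(formed) = (2787) − (2253 + D) = +534 − D
Setting this equal to +106 kJ gives D = 428 kJ/mol.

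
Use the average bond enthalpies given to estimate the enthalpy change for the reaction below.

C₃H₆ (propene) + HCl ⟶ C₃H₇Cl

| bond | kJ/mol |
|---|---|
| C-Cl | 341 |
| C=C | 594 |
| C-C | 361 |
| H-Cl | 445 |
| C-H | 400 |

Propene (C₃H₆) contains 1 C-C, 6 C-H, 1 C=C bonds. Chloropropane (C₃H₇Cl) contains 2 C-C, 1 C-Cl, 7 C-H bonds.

ΔH ≈ −63 kJ

Bonds broken (reactants):
  C-C: 1 × 361 = 361
  C-H: 6 × 400 = 2400
  C=C: 1 × 594 = 594
  H-Cl: 1 × 445 = 445
  Σ(broken) = 3800 kJ
Bonds formed (products):
  C-C: 2 × 361 = 722
  C-Cl: 1 × 341 = 341
  C-H: 7 × 400 = 2800
  Σ(formed) = 3863 kJ
ΔH = Σ(broken) − Σ(formed) = 3800 − 3863 = −63 kJ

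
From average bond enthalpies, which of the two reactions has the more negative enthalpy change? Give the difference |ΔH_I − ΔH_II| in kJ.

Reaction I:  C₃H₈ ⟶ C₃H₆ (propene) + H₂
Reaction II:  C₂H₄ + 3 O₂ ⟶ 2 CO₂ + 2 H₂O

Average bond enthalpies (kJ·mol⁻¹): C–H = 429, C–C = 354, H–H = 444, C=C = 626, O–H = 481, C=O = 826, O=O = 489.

Reaction II, by 1561 kJ

Reaction I:
  Bonds broken (reactants):
    C–C: 2 × 354 = 708
    C–H: 8 × 429 = 3432
    Σ(broken) = 4140 kJ
  Bonds formed (products):
    C–C: 1 × 354 = 354
    C–H: 6 × 429 = 2574
    C=C: 1 × 626 = 626
    H–H: 1 × 444 = 444
    Σ(formed) = 3998 kJ
  ΔH_I = 4140 − 3998 = +142 kJ
Reaction II:
  Bonds broken (reactants):
    C–H: 4 × 429 = 1716
    C=C: 1 × 626 = 626
    O=O: 3 × 489 = 1467
    Σ(broken) = 3809 kJ
  Bonds formed (products):
    C=O: 4 × 826 = 3304
    O–H: 4 × 481 = 1924
    Σ(formed) = 5228 kJ
  ΔH_II = 3809 − 5228 = −1419 kJ
ΔH_I − ΔH_II = +1561 kJ, so reaction II has the more negative ΔH; |ΔH_I − ΔH_II| = 1561 kJ.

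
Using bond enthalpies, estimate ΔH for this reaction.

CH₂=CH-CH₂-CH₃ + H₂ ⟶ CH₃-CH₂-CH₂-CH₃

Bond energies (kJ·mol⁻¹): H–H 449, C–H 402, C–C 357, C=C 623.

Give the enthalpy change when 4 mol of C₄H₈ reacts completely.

ΔH = −356 kJ

Bonds broken (reactants):
  C–C: 2 × 357 = 714
  C–H: 8 × 402 = 3216
  C=C: 1 × 623 = 623
  H–H: 1 × 449 = 449
  Σ(broken) = 5002 kJ
Bonds formed (products):
  C–C: 3 × 357 = 1071
  C–H: 10 × 402 = 4020
  Σ(formed) = 5091 kJ
ΔH = Σ(broken) − Σ(formed) = 5002 − 5091 = −89 kJ
For 4× the reaction as written: 4 × (−89) = −356 kJ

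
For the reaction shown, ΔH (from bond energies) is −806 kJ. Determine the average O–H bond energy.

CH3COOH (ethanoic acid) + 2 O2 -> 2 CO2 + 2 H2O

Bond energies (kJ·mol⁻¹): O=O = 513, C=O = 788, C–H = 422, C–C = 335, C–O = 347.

D(O–H) ≈ 472 kJ/mol

Let D be the O–H bond energy.
Σ(broken) = 1×335 + 3×422 + 1×347 + 1×788 + 1×D + 2×513 = 3762 + D
Σ(formed) = 4×788 + 4×D = 3152 + 4D
ΔH = Σ(broken) − Σ(formed) = (3762 + D) − (3152 + 4D) = +610 − 3D
Setting this equal to −806 kJ gives 3D = 1416, so D = 472 kJ/mol.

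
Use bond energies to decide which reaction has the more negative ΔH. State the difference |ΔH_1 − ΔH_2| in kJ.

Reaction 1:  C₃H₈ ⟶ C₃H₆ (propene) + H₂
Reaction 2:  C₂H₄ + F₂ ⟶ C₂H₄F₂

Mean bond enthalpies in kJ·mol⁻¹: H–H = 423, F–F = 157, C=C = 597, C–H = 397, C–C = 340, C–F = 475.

Reaction 2, by 650 kJ

Reaction 1:
  Bonds broken (reactants):
    C–C: 2 × 340 = 680
    C–H: 8 × 397 = 3176
    Σ(broken) = 3856 kJ
  Bonds formed (products):
    C–C: 1 × 340 = 340
    C–H: 6 × 397 = 2382
    C=C: 1 × 597 = 597
    H–H: 1 × 423 = 423
    Σ(formed) = 3742 kJ
  ΔH_1 = 3856 − 3742 = +114 kJ
Reaction 2:
  Bonds broken (reactants):
    C–H: 4 × 397 = 1588
    C=C: 1 × 597 = 597
    F–F: 1 × 157 = 157
    Σ(broken) = 2342 kJ
  Bonds formed (products):
    C–C: 1 × 340 = 340
    C–F: 2 × 475 = 950
    C–H: 4 × 397 = 1588
    Σ(formed) = 2878 kJ
  ΔH_2 = 2342 − 2878 = −536 kJ
ΔH_1 − ΔH_2 = +650 kJ, so reaction 2 has the more negative ΔH; |ΔH_1 − ΔH_2| = 650 kJ.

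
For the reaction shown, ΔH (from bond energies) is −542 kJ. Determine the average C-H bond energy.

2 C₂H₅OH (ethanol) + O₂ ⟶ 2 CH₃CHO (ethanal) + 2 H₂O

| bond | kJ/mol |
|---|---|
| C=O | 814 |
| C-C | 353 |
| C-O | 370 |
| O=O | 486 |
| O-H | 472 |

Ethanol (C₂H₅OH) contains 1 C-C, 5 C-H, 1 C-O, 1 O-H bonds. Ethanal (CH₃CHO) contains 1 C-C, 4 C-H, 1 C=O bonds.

D(C-H) ≈ 402 kJ/mol

Let D be the C-H bond energy.
Σ(broken) = 2×353 + 10×D + 2×370 + 2×472 + 1×486 = 2876 + 10D
Σ(formed) = 2×353 + 8×D + 2×814 + 4×472 = 4222 + 8D
ΔH = Σ(broken) − Σ(formed) = (2876 + 10D) − (4222 + 8D) = −1346 + 2D
Setting this equal to −542 kJ gives 2D = 804, so D = 402 kJ/mol.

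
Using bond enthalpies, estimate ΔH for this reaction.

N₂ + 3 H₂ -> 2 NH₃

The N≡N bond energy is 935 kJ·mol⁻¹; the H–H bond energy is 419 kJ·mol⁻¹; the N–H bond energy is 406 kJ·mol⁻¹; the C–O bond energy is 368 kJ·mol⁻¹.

ΔH ≈ −244 kJ

Bonds broken (reactants):
  H–H: 3 × 419 = 1257
  N≡N: 1 × 935 = 935
  Σ(broken) = 2192 kJ
Bonds formed (products):
  N–H: 6 × 406 = 2436
  Σ(formed) = 2436 kJ
ΔH = Σ(broken) − Σ(formed) = 2192 − 2436 = −244 kJ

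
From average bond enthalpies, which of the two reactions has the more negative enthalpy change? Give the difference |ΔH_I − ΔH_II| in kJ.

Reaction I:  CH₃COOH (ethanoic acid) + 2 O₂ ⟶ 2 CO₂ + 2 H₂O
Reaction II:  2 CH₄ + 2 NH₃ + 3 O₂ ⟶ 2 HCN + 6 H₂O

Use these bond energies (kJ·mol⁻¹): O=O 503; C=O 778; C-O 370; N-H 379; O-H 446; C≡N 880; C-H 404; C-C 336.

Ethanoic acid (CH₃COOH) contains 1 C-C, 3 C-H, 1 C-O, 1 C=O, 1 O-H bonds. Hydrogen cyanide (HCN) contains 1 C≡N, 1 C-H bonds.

Reaction I:
  Bonds broken (reactants):
    C-C: 1 × 336 = 336
    C-H: 3 × 404 = 1212
    C-O: 1 × 370 = 370
    C=O: 1 × 778 = 778
    O-H: 1 × 446 = 446
    O=O: 2 × 503 = 1006
    Σ(broken) = 4148 kJ
  Bonds formed (products):
    C=O: 4 × 778 = 3112
    O-H: 4 × 446 = 1784
    Σ(formed) = 4896 kJ
  ΔH_I = 4148 − 4896 = −748 kJ
Reaction II:
  Bonds broken (reactants):
    C-H: 8 × 404 = 3232
    N-H: 6 × 379 = 2274
    O=O: 3 × 503 = 1509
    Σ(broken) = 7015 kJ
  Bonds formed (products):
    C≡N: 2 × 880 = 1760
    C-H: 2 × 404 = 808
    O-H: 12 × 446 = 5352
    Σ(formed) = 7920 kJ
  ΔH_II = 7015 − 7920 = −905 kJ
ΔH_I − ΔH_II = +157 kJ, so reaction II has the more negative ΔH; |ΔH_I − ΔH_II| = 157 kJ.

Reaction II, by 157 kJ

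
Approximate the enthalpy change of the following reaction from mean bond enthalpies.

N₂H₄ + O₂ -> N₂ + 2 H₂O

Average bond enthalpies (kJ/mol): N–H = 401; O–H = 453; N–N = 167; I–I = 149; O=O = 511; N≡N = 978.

Bonds broken (reactants):
  N–H: 4 × 401 = 1604
  N–N: 1 × 167 = 167
  O=O: 1 × 511 = 511
  Σ(broken) = 2282 kJ
Bonds formed (products):
  N≡N: 1 × 978 = 978
  O–H: 4 × 453 = 1812
  Σ(formed) = 2790 kJ
ΔH = Σ(broken) − Σ(formed) = 2282 − 2790 = −508 kJ

ΔH ≈ −508 kJ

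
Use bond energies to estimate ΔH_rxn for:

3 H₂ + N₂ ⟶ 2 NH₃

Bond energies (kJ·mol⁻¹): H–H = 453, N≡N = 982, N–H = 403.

Bonds broken (reactants):
  H–H: 3 × 453 = 1359
  N≡N: 1 × 982 = 982
  Σ(broken) = 2341 kJ
Bonds formed (products):
  N–H: 6 × 403 = 2418
  Σ(formed) = 2418 kJ
ΔH = Σ(broken) − Σ(formed) = 2341 − 2418 = −77 kJ

ΔH ≈ −77 kJ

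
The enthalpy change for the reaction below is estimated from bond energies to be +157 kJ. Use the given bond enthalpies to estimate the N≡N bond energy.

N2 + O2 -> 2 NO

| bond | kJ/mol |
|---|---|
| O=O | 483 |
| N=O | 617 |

Let D be the N≡N bond energy.
Σ(broken) = 1×D + 1×483 = 483 + D
Σ(formed) = 2×617 = 1234
ΔH = Σ(broken) − Σ(formed) = (483 + D) − (1234) = −751 + D
Setting this equal to +157 kJ gives D = 908 kJ/mol.

D(N≡N) ≈ 908 kJ/mol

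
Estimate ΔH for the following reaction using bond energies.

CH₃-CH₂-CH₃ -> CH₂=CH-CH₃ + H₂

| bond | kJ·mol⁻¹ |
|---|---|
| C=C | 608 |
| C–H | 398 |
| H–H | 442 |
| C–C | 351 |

ΔH ≈ +97 kJ

Bonds broken (reactants):
  C–C: 2 × 351 = 702
  C–H: 8 × 398 = 3184
  Σ(broken) = 3886 kJ
Bonds formed (products):
  C–C: 1 × 351 = 351
  C–H: 6 × 398 = 2388
  C=C: 1 × 608 = 608
  H–H: 1 × 442 = 442
  Σ(formed) = 3789 kJ
ΔH = Σ(broken) − Σ(formed) = 3886 − 3789 = +97 kJ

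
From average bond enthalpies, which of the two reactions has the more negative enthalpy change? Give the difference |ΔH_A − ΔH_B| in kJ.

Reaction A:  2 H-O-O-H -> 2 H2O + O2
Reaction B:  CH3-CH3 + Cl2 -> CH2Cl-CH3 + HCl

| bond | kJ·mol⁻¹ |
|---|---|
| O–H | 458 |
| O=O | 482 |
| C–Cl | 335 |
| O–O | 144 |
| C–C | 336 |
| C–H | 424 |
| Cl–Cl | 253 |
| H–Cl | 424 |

Reaction A, by 112 kJ

Reaction A:
  Bonds broken (reactants):
    O–H: 4 × 458 = 1832
    O–O: 2 × 144 = 288
    Σ(broken) = 2120 kJ
  Bonds formed (products):
    O–H: 4 × 458 = 1832
    O=O: 1 × 482 = 482
    Σ(formed) = 2314 kJ
  ΔH_A = 2120 − 2314 = −194 kJ
Reaction B:
  Bonds broken (reactants):
    C–C: 1 × 336 = 336
    C–H: 6 × 424 = 2544
    Cl–Cl: 1 × 253 = 253
    Σ(broken) = 3133 kJ
  Bonds formed (products):
    C–C: 1 × 336 = 336
    C–Cl: 1 × 335 = 335
    C–H: 5 × 424 = 2120
    H–Cl: 1 × 424 = 424
    Σ(formed) = 3215 kJ
  ΔH_B = 3133 − 3215 = −82 kJ
ΔH_A − ΔH_B = −112 kJ, so reaction A has the more negative ΔH; |ΔH_A − ΔH_B| = 112 kJ.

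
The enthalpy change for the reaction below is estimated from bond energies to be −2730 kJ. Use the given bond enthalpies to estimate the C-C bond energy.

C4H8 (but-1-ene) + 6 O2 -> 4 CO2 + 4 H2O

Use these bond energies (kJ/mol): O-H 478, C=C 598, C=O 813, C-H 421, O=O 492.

D(C-C) ≈ 340 kJ/mol

Let D be the C-C bond energy.
Σ(broken) = 2×D + 8×421 + 1×598 + 6×492 = 6918 + 2D
Σ(formed) = 8×813 + 8×478 = 10328
ΔH = Σ(broken) − Σ(formed) = (6918 + 2D) − (10328) = −3410 + 2D
Setting this equal to −2730 kJ gives 2D = 680, so D = 340 kJ/mol.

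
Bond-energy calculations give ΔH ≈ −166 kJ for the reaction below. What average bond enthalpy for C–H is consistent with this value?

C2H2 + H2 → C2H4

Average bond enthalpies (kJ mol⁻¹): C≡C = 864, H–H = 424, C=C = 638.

Let D be the C–H bond energy.
Σ(broken) = 1×864 + 2×D + 1×424 = 1288 + 2D
Σ(formed) = 4×D + 1×638 = 638 + 4D
ΔH = Σ(broken) − Σ(formed) = (1288 + 2D) − (638 + 4D) = +650 − 2D
Setting this equal to −166 kJ gives 2D = 816, so D = 408 kJ/mol.

D(C–H) ≈ 408 kJ/mol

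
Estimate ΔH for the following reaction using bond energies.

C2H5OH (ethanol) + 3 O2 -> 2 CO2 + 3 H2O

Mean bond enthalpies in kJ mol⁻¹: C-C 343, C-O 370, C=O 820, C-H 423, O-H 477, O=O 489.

ΔH ≈ −1370 kJ

Bonds broken (reactants):
  C-C: 1 × 343 = 343
  C-H: 5 × 423 = 2115
  C-O: 1 × 370 = 370
  O-H: 1 × 477 = 477
  O=O: 3 × 489 = 1467
  Σ(broken) = 4772 kJ
Bonds formed (products):
  C=O: 4 × 820 = 3280
  O-H: 6 × 477 = 2862
  Σ(formed) = 6142 kJ
ΔH = Σ(broken) − Σ(formed) = 4772 − 6142 = −1370 kJ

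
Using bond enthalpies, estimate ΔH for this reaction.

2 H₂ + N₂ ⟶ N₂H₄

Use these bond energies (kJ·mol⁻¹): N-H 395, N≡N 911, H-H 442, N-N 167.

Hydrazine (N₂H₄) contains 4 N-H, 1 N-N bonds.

ΔH ≈ +48 kJ

Bonds broken (reactants):
  H-H: 2 × 442 = 884
  N≡N: 1 × 911 = 911
  Σ(broken) = 1795 kJ
Bonds formed (products):
  N-H: 4 × 395 = 1580
  N-N: 1 × 167 = 167
  Σ(formed) = 1747 kJ
ΔH = Σ(broken) − Σ(formed) = 1795 − 1747 = +48 kJ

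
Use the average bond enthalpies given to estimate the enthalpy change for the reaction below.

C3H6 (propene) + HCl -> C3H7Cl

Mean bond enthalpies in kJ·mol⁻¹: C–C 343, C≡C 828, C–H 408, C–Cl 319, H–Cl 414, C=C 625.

ΔH ≈ −31 kJ

Bonds broken (reactants):
  C–C: 1 × 343 = 343
  C–H: 6 × 408 = 2448
  C=C: 1 × 625 = 625
  H–Cl: 1 × 414 = 414
  Σ(broken) = 3830 kJ
Bonds formed (products):
  C–C: 2 × 343 = 686
  C–Cl: 1 × 319 = 319
  C–H: 7 × 408 = 2856
  Σ(formed) = 3861 kJ
ΔH = Σ(broken) − Σ(formed) = 3830 − 3861 = −31 kJ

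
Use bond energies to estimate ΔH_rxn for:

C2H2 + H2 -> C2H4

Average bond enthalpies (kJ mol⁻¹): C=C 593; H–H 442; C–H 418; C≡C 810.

ΔH ≈ −177 kJ

Bonds broken (reactants):
  C≡C: 1 × 810 = 810
  C–H: 2 × 418 = 836
  H–H: 1 × 442 = 442
  Σ(broken) = 2088 kJ
Bonds formed (products):
  C–H: 4 × 418 = 1672
  C=C: 1 × 593 = 593
  Σ(formed) = 2265 kJ
ΔH = Σ(broken) − Σ(formed) = 2088 − 2265 = −177 kJ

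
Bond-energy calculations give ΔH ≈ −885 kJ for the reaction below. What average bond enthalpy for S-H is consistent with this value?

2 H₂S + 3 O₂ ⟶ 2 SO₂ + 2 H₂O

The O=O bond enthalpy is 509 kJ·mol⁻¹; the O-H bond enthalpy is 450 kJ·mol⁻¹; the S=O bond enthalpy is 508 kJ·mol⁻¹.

Let D be the S-H bond energy.
Σ(broken) = 3×509 + 4×D = 1527 + 4D
Σ(formed) = 4×450 + 4×508 = 3832
ΔH = Σ(broken) − Σ(formed) = (1527 + 4D) − (3832) = −2305 + 4D
Setting this equal to −885 kJ gives 4D = 1420, so D = 355 kJ/mol.

D(S-H) ≈ 355 kJ/mol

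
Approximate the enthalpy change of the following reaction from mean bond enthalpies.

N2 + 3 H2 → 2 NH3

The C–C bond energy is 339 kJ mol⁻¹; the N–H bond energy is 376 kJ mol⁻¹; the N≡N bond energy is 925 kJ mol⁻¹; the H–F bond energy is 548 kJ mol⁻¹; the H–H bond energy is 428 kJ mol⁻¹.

ΔH ≈ −47 kJ

Bonds broken (reactants):
  H–H: 3 × 428 = 1284
  N≡N: 1 × 925 = 925
  Σ(broken) = 2209 kJ
Bonds formed (products):
  N–H: 6 × 376 = 2256
  Σ(formed) = 2256 kJ
ΔH = Σ(broken) − Σ(formed) = 2209 − 2256 = −47 kJ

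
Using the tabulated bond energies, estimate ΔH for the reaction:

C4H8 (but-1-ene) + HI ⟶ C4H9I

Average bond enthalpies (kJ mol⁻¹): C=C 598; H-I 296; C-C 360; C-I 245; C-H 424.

ΔH ≈ −135 kJ

Bonds broken (reactants):
  C-C: 2 × 360 = 720
  C-H: 8 × 424 = 3392
  C=C: 1 × 598 = 598
  H-I: 1 × 296 = 296
  Σ(broken) = 5006 kJ
Bonds formed (products):
  C-C: 3 × 360 = 1080
  C-H: 9 × 424 = 3816
  C-I: 1 × 245 = 245
  Σ(formed) = 5141 kJ
ΔH = Σ(broken) − Σ(formed) = 5006 − 5141 = −135 kJ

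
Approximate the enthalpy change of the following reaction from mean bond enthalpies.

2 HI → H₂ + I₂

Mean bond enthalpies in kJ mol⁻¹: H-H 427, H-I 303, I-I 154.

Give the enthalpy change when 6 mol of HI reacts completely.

Bonds broken (reactants):
  H-I: 2 × 303 = 606
  Σ(broken) = 606 kJ
Bonds formed (products):
  H-H: 1 × 427 = 427
  I-I: 1 × 154 = 154
  Σ(formed) = 581 kJ
ΔH = Σ(broken) − Σ(formed) = 606 − 581 = +25 kJ
For 3× the reaction as written: 3 × (+25) = +75 kJ

ΔH = +75 kJ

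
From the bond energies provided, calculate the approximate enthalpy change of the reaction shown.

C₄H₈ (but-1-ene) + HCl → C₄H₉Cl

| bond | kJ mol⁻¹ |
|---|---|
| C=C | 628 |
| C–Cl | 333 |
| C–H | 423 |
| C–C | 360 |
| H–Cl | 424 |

Bonds broken (reactants):
  C–C: 2 × 360 = 720
  C–H: 8 × 423 = 3384
  C=C: 1 × 628 = 628
  H–Cl: 1 × 424 = 424
  Σ(broken) = 5156 kJ
Bonds formed (products):
  C–C: 3 × 360 = 1080
  C–Cl: 1 × 333 = 333
  C–H: 9 × 423 = 3807
  Σ(formed) = 5220 kJ
ΔH = Σ(broken) − Σ(formed) = 5156 − 5220 = −64 kJ

ΔH ≈ −64 kJ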